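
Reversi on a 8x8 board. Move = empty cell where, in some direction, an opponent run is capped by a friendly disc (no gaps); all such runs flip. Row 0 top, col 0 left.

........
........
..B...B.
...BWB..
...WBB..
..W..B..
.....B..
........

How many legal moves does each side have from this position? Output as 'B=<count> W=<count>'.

Answer: B=4 W=6

Derivation:
-- B to move --
(2,3): flips 1 -> legal
(2,4): flips 1 -> legal
(2,5): no bracket -> illegal
(3,2): no bracket -> illegal
(4,1): no bracket -> illegal
(4,2): flips 1 -> legal
(5,1): no bracket -> illegal
(5,3): flips 1 -> legal
(5,4): no bracket -> illegal
(6,1): no bracket -> illegal
(6,2): no bracket -> illegal
(6,3): no bracket -> illegal
B mobility = 4
-- W to move --
(1,1): no bracket -> illegal
(1,2): no bracket -> illegal
(1,3): no bracket -> illegal
(1,5): no bracket -> illegal
(1,6): no bracket -> illegal
(1,7): no bracket -> illegal
(2,1): no bracket -> illegal
(2,3): flips 1 -> legal
(2,4): no bracket -> illegal
(2,5): no bracket -> illegal
(2,7): no bracket -> illegal
(3,1): no bracket -> illegal
(3,2): flips 1 -> legal
(3,6): flips 1 -> legal
(3,7): no bracket -> illegal
(4,2): no bracket -> illegal
(4,6): flips 2 -> legal
(5,3): no bracket -> illegal
(5,4): flips 1 -> legal
(5,6): flips 1 -> legal
(6,4): no bracket -> illegal
(6,6): no bracket -> illegal
(7,4): no bracket -> illegal
(7,5): no bracket -> illegal
(7,6): no bracket -> illegal
W mobility = 6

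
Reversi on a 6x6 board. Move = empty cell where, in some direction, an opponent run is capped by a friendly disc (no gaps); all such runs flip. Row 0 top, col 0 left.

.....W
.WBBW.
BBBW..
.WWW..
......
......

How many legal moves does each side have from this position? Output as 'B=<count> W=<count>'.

-- B to move --
(0,0): flips 1 -> legal
(0,1): flips 1 -> legal
(0,2): flips 1 -> legal
(0,3): no bracket -> illegal
(0,4): no bracket -> illegal
(1,0): flips 1 -> legal
(1,5): flips 1 -> legal
(2,4): flips 1 -> legal
(2,5): no bracket -> illegal
(3,0): no bracket -> illegal
(3,4): flips 1 -> legal
(4,0): flips 1 -> legal
(4,1): flips 1 -> legal
(4,2): flips 2 -> legal
(4,3): flips 3 -> legal
(4,4): flips 1 -> legal
B mobility = 12
-- W to move --
(0,1): flips 1 -> legal
(0,2): flips 2 -> legal
(0,3): flips 1 -> legal
(0,4): flips 2 -> legal
(1,0): flips 1 -> legal
(2,4): no bracket -> illegal
(3,0): no bracket -> illegal
W mobility = 5

Answer: B=12 W=5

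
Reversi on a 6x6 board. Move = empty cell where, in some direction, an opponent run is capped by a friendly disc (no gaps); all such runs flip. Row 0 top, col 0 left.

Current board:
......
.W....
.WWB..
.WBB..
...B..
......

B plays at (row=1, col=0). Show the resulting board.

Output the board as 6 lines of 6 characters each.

Place B at (1,0); scan 8 dirs for brackets.
Dir NW: edge -> no flip
Dir N: first cell '.' (not opp) -> no flip
Dir NE: first cell '.' (not opp) -> no flip
Dir W: edge -> no flip
Dir E: opp run (1,1), next='.' -> no flip
Dir SW: edge -> no flip
Dir S: first cell '.' (not opp) -> no flip
Dir SE: opp run (2,1) capped by B -> flip
All flips: (2,1)

Answer: ......
BW....
.BWB..
.WBB..
...B..
......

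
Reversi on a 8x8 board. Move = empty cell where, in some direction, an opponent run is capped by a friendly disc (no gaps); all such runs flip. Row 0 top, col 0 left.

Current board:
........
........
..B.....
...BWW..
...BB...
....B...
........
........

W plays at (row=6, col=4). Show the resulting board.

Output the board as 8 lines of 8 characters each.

Place W at (6,4); scan 8 dirs for brackets.
Dir NW: first cell '.' (not opp) -> no flip
Dir N: opp run (5,4) (4,4) capped by W -> flip
Dir NE: first cell '.' (not opp) -> no flip
Dir W: first cell '.' (not opp) -> no flip
Dir E: first cell '.' (not opp) -> no flip
Dir SW: first cell '.' (not opp) -> no flip
Dir S: first cell '.' (not opp) -> no flip
Dir SE: first cell '.' (not opp) -> no flip
All flips: (4,4) (5,4)

Answer: ........
........
..B.....
...BWW..
...BW...
....W...
....W...
........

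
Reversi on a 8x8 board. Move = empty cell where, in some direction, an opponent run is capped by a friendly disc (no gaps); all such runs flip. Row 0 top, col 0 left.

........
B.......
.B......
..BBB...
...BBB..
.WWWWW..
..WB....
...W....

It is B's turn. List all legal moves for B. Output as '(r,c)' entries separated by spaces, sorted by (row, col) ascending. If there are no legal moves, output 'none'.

(4,0): no bracket -> illegal
(4,1): flips 1 -> legal
(4,2): no bracket -> illegal
(4,6): no bracket -> illegal
(5,0): no bracket -> illegal
(5,6): no bracket -> illegal
(6,0): no bracket -> illegal
(6,1): flips 2 -> legal
(6,4): flips 1 -> legal
(6,5): flips 2 -> legal
(6,6): flips 1 -> legal
(7,1): flips 2 -> legal
(7,2): no bracket -> illegal
(7,4): no bracket -> illegal

Answer: (4,1) (6,1) (6,4) (6,5) (6,6) (7,1)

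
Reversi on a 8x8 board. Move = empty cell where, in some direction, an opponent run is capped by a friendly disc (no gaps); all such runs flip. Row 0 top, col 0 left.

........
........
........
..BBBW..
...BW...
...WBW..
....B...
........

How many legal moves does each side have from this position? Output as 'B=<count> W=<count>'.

Answer: B=8 W=8

Derivation:
-- B to move --
(2,4): no bracket -> illegal
(2,5): no bracket -> illegal
(2,6): no bracket -> illegal
(3,6): flips 1 -> legal
(4,2): flips 1 -> legal
(4,5): flips 1 -> legal
(4,6): flips 1 -> legal
(5,2): flips 1 -> legal
(5,6): flips 1 -> legal
(6,2): no bracket -> illegal
(6,3): flips 1 -> legal
(6,5): no bracket -> illegal
(6,6): flips 2 -> legal
B mobility = 8
-- W to move --
(2,1): no bracket -> illegal
(2,2): flips 1 -> legal
(2,3): flips 2 -> legal
(2,4): flips 1 -> legal
(2,5): no bracket -> illegal
(3,1): flips 3 -> legal
(4,1): no bracket -> illegal
(4,2): flips 1 -> legal
(4,5): no bracket -> illegal
(5,2): no bracket -> illegal
(6,3): no bracket -> illegal
(6,5): no bracket -> illegal
(7,3): flips 1 -> legal
(7,4): flips 2 -> legal
(7,5): flips 1 -> legal
W mobility = 8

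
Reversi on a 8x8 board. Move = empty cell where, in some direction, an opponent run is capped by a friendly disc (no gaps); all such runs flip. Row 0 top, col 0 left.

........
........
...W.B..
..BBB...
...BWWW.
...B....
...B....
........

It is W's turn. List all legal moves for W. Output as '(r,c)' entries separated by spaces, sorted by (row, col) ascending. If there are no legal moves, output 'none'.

(1,4): no bracket -> illegal
(1,5): no bracket -> illegal
(1,6): no bracket -> illegal
(2,1): no bracket -> illegal
(2,2): flips 1 -> legal
(2,4): flips 1 -> legal
(2,6): no bracket -> illegal
(3,1): no bracket -> illegal
(3,5): no bracket -> illegal
(3,6): no bracket -> illegal
(4,1): flips 1 -> legal
(4,2): flips 1 -> legal
(5,2): no bracket -> illegal
(5,4): no bracket -> illegal
(6,2): flips 1 -> legal
(6,4): no bracket -> illegal
(7,2): no bracket -> illegal
(7,3): flips 4 -> legal
(7,4): no bracket -> illegal

Answer: (2,2) (2,4) (4,1) (4,2) (6,2) (7,3)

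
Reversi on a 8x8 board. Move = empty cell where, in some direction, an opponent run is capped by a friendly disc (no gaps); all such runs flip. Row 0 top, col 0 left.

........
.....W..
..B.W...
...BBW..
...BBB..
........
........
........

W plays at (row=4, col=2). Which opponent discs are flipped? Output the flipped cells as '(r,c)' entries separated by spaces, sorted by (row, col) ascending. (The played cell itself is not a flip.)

Dir NW: first cell '.' (not opp) -> no flip
Dir N: first cell '.' (not opp) -> no flip
Dir NE: opp run (3,3) capped by W -> flip
Dir W: first cell '.' (not opp) -> no flip
Dir E: opp run (4,3) (4,4) (4,5), next='.' -> no flip
Dir SW: first cell '.' (not opp) -> no flip
Dir S: first cell '.' (not opp) -> no flip
Dir SE: first cell '.' (not opp) -> no flip

Answer: (3,3)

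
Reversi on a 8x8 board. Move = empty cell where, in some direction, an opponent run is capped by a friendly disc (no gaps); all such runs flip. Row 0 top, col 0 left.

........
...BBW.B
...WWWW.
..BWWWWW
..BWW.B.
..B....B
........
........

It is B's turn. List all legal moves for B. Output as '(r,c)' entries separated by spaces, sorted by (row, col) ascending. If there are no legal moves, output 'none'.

Answer: (0,6) (1,6) (4,5) (4,7) (5,3) (5,4)

Derivation:
(0,4): no bracket -> illegal
(0,5): no bracket -> illegal
(0,6): flips 3 -> legal
(1,2): no bracket -> illegal
(1,6): flips 6 -> legal
(2,2): no bracket -> illegal
(2,7): no bracket -> illegal
(4,5): flips 2 -> legal
(4,7): flips 2 -> legal
(5,3): flips 6 -> legal
(5,4): flips 4 -> legal
(5,5): no bracket -> illegal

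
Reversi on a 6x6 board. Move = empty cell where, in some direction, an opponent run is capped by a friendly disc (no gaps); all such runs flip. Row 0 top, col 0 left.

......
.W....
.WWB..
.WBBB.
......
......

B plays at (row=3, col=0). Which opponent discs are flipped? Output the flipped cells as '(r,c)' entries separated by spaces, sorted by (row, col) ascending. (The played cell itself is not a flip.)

Dir NW: edge -> no flip
Dir N: first cell '.' (not opp) -> no flip
Dir NE: opp run (2,1), next='.' -> no flip
Dir W: edge -> no flip
Dir E: opp run (3,1) capped by B -> flip
Dir SW: edge -> no flip
Dir S: first cell '.' (not opp) -> no flip
Dir SE: first cell '.' (not opp) -> no flip

Answer: (3,1)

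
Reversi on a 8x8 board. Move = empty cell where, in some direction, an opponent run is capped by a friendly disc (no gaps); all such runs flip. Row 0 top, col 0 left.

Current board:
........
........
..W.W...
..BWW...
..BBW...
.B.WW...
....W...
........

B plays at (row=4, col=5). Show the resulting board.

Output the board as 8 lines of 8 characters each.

Place B at (4,5); scan 8 dirs for brackets.
Dir NW: opp run (3,4), next='.' -> no flip
Dir N: first cell '.' (not opp) -> no flip
Dir NE: first cell '.' (not opp) -> no flip
Dir W: opp run (4,4) capped by B -> flip
Dir E: first cell '.' (not opp) -> no flip
Dir SW: opp run (5,4), next='.' -> no flip
Dir S: first cell '.' (not opp) -> no flip
Dir SE: first cell '.' (not opp) -> no flip
All flips: (4,4)

Answer: ........
........
..W.W...
..BWW...
..BBBB..
.B.WW...
....W...
........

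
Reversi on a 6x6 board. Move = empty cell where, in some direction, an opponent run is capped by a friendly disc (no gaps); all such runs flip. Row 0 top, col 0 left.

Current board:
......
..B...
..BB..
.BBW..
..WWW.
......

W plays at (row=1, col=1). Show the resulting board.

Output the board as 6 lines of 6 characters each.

Answer: ......
.WB...
..WB..
.BBW..
..WWW.
......

Derivation:
Place W at (1,1); scan 8 dirs for brackets.
Dir NW: first cell '.' (not opp) -> no flip
Dir N: first cell '.' (not opp) -> no flip
Dir NE: first cell '.' (not opp) -> no flip
Dir W: first cell '.' (not opp) -> no flip
Dir E: opp run (1,2), next='.' -> no flip
Dir SW: first cell '.' (not opp) -> no flip
Dir S: first cell '.' (not opp) -> no flip
Dir SE: opp run (2,2) capped by W -> flip
All flips: (2,2)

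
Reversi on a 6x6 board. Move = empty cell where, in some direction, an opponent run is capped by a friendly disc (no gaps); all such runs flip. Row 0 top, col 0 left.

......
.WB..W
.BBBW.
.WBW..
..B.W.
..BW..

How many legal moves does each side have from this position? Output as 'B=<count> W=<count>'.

-- B to move --
(0,0): flips 1 -> legal
(0,1): flips 1 -> legal
(0,2): no bracket -> illegal
(0,4): no bracket -> illegal
(0,5): no bracket -> illegal
(1,0): flips 1 -> legal
(1,3): no bracket -> illegal
(1,4): no bracket -> illegal
(2,0): flips 1 -> legal
(2,5): flips 1 -> legal
(3,0): flips 1 -> legal
(3,4): flips 1 -> legal
(3,5): no bracket -> illegal
(4,0): flips 1 -> legal
(4,1): flips 1 -> legal
(4,3): flips 1 -> legal
(4,5): no bracket -> illegal
(5,4): flips 1 -> legal
(5,5): flips 2 -> legal
B mobility = 12
-- W to move --
(0,1): no bracket -> illegal
(0,2): no bracket -> illegal
(0,3): no bracket -> illegal
(1,0): no bracket -> illegal
(1,3): flips 3 -> legal
(1,4): no bracket -> illegal
(2,0): flips 3 -> legal
(3,0): no bracket -> illegal
(3,4): no bracket -> illegal
(4,1): no bracket -> illegal
(4,3): no bracket -> illegal
(5,1): flips 2 -> legal
W mobility = 3

Answer: B=12 W=3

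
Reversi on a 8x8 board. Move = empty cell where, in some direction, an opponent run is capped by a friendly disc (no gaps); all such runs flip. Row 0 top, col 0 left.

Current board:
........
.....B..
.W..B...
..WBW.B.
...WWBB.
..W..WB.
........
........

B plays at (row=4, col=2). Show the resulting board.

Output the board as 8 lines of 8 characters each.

Place B at (4,2); scan 8 dirs for brackets.
Dir NW: first cell '.' (not opp) -> no flip
Dir N: opp run (3,2), next='.' -> no flip
Dir NE: first cell 'B' (not opp) -> no flip
Dir W: first cell '.' (not opp) -> no flip
Dir E: opp run (4,3) (4,4) capped by B -> flip
Dir SW: first cell '.' (not opp) -> no flip
Dir S: opp run (5,2), next='.' -> no flip
Dir SE: first cell '.' (not opp) -> no flip
All flips: (4,3) (4,4)

Answer: ........
.....B..
.W..B...
..WBW.B.
..BBBBB.
..W..WB.
........
........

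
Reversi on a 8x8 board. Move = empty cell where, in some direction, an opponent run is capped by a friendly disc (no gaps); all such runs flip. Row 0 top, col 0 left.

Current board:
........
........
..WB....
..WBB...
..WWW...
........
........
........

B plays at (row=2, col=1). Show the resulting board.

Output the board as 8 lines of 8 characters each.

Answer: ........
........
.BBB....
..WBB...
..WWW...
........
........
........

Derivation:
Place B at (2,1); scan 8 dirs for brackets.
Dir NW: first cell '.' (not opp) -> no flip
Dir N: first cell '.' (not opp) -> no flip
Dir NE: first cell '.' (not opp) -> no flip
Dir W: first cell '.' (not opp) -> no flip
Dir E: opp run (2,2) capped by B -> flip
Dir SW: first cell '.' (not opp) -> no flip
Dir S: first cell '.' (not opp) -> no flip
Dir SE: opp run (3,2) (4,3), next='.' -> no flip
All flips: (2,2)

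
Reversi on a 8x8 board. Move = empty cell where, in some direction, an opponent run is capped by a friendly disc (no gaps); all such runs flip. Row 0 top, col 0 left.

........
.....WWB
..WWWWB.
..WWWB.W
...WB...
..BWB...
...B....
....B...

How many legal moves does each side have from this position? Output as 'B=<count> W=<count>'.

Answer: B=11 W=10

Derivation:
-- B to move --
(0,4): flips 1 -> legal
(0,5): flips 2 -> legal
(0,6): flips 1 -> legal
(0,7): flips 4 -> legal
(1,1): flips 2 -> legal
(1,2): no bracket -> illegal
(1,3): flips 5 -> legal
(1,4): flips 4 -> legal
(2,1): flips 6 -> legal
(2,7): no bracket -> illegal
(3,1): flips 3 -> legal
(3,6): no bracket -> illegal
(4,1): no bracket -> illegal
(4,2): flips 1 -> legal
(4,5): no bracket -> illegal
(4,6): no bracket -> illegal
(4,7): no bracket -> illegal
(6,2): flips 1 -> legal
(6,4): no bracket -> illegal
B mobility = 11
-- W to move --
(0,6): no bracket -> illegal
(0,7): no bracket -> illegal
(2,7): flips 1 -> legal
(3,6): flips 2 -> legal
(4,1): no bracket -> illegal
(4,2): no bracket -> illegal
(4,5): flips 2 -> legal
(4,6): flips 1 -> legal
(5,1): flips 1 -> legal
(5,5): flips 2 -> legal
(6,1): flips 1 -> legal
(6,2): no bracket -> illegal
(6,4): flips 2 -> legal
(6,5): flips 1 -> legal
(7,2): no bracket -> illegal
(7,3): flips 1 -> legal
(7,5): no bracket -> illegal
W mobility = 10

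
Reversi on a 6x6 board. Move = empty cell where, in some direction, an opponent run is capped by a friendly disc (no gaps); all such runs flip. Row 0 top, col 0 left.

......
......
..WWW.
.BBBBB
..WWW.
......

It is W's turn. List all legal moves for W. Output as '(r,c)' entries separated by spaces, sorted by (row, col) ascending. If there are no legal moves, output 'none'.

Answer: (2,0) (2,1) (2,5) (4,0) (4,1) (4,5)

Derivation:
(2,0): flips 1 -> legal
(2,1): flips 1 -> legal
(2,5): flips 1 -> legal
(3,0): no bracket -> illegal
(4,0): flips 1 -> legal
(4,1): flips 1 -> legal
(4,5): flips 1 -> legal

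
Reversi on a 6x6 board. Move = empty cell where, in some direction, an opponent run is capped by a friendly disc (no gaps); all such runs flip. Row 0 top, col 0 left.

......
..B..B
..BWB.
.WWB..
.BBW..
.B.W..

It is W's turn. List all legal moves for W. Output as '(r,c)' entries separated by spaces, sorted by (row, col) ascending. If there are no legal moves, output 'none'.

(0,1): flips 1 -> legal
(0,2): flips 2 -> legal
(0,3): no bracket -> illegal
(0,4): no bracket -> illegal
(0,5): no bracket -> illegal
(1,1): no bracket -> illegal
(1,3): flips 1 -> legal
(1,4): no bracket -> illegal
(2,1): flips 1 -> legal
(2,5): flips 1 -> legal
(3,0): no bracket -> illegal
(3,4): flips 1 -> legal
(3,5): no bracket -> illegal
(4,0): flips 2 -> legal
(4,4): no bracket -> illegal
(5,0): flips 1 -> legal
(5,2): flips 1 -> legal

Answer: (0,1) (0,2) (1,3) (2,1) (2,5) (3,4) (4,0) (5,0) (5,2)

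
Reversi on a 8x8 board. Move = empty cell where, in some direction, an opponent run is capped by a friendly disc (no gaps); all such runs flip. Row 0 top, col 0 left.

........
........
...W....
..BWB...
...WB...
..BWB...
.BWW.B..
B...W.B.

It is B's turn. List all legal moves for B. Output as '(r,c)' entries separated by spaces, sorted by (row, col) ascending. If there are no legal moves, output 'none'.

(1,2): flips 1 -> legal
(1,3): no bracket -> illegal
(1,4): flips 1 -> legal
(2,2): flips 1 -> legal
(2,4): no bracket -> illegal
(4,2): flips 1 -> legal
(5,1): no bracket -> illegal
(6,4): flips 2 -> legal
(7,1): flips 2 -> legal
(7,2): flips 2 -> legal
(7,3): no bracket -> illegal
(7,5): no bracket -> illegal

Answer: (1,2) (1,4) (2,2) (4,2) (6,4) (7,1) (7,2)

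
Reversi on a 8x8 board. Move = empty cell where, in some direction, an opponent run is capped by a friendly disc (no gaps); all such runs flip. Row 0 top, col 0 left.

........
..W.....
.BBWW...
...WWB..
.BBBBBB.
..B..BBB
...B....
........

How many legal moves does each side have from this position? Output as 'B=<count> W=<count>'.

-- B to move --
(0,1): flips 3 -> legal
(0,2): flips 1 -> legal
(0,3): flips 1 -> legal
(1,1): no bracket -> illegal
(1,3): flips 3 -> legal
(1,4): flips 2 -> legal
(1,5): flips 2 -> legal
(2,5): flips 3 -> legal
(3,2): flips 2 -> legal
B mobility = 8
-- W to move --
(1,0): no bracket -> illegal
(1,1): flips 1 -> legal
(1,3): no bracket -> illegal
(2,0): flips 2 -> legal
(2,5): no bracket -> illegal
(2,6): no bracket -> illegal
(3,0): flips 1 -> legal
(3,1): no bracket -> illegal
(3,2): flips 1 -> legal
(3,6): flips 1 -> legal
(3,7): no bracket -> illegal
(4,0): no bracket -> illegal
(4,7): no bracket -> illegal
(5,0): no bracket -> illegal
(5,1): flips 1 -> legal
(5,3): flips 1 -> legal
(5,4): flips 1 -> legal
(6,1): flips 2 -> legal
(6,2): no bracket -> illegal
(6,4): no bracket -> illegal
(6,5): no bracket -> illegal
(6,6): flips 2 -> legal
(6,7): flips 2 -> legal
(7,2): no bracket -> illegal
(7,3): no bracket -> illegal
(7,4): no bracket -> illegal
W mobility = 11

Answer: B=8 W=11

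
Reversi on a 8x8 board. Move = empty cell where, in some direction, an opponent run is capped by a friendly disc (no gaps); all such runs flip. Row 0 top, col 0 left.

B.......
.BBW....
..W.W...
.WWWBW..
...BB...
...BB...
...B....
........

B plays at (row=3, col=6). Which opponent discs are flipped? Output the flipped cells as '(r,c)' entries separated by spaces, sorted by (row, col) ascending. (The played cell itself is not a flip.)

Dir NW: first cell '.' (not opp) -> no flip
Dir N: first cell '.' (not opp) -> no flip
Dir NE: first cell '.' (not opp) -> no flip
Dir W: opp run (3,5) capped by B -> flip
Dir E: first cell '.' (not opp) -> no flip
Dir SW: first cell '.' (not opp) -> no flip
Dir S: first cell '.' (not opp) -> no flip
Dir SE: first cell '.' (not opp) -> no flip

Answer: (3,5)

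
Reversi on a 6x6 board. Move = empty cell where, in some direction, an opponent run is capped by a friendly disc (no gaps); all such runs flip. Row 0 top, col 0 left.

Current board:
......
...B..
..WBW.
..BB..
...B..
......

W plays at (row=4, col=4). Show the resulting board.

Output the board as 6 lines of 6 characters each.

Place W at (4,4); scan 8 dirs for brackets.
Dir NW: opp run (3,3) capped by W -> flip
Dir N: first cell '.' (not opp) -> no flip
Dir NE: first cell '.' (not opp) -> no flip
Dir W: opp run (4,3), next='.' -> no flip
Dir E: first cell '.' (not opp) -> no flip
Dir SW: first cell '.' (not opp) -> no flip
Dir S: first cell '.' (not opp) -> no flip
Dir SE: first cell '.' (not opp) -> no flip
All flips: (3,3)

Answer: ......
...B..
..WBW.
..BW..
...BW.
......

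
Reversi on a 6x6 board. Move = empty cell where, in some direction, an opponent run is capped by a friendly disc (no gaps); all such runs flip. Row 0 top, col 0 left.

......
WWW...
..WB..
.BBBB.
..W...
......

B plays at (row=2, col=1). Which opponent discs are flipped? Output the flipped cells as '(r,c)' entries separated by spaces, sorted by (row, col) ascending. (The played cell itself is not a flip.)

Dir NW: opp run (1,0), next=edge -> no flip
Dir N: opp run (1,1), next='.' -> no flip
Dir NE: opp run (1,2), next='.' -> no flip
Dir W: first cell '.' (not opp) -> no flip
Dir E: opp run (2,2) capped by B -> flip
Dir SW: first cell '.' (not opp) -> no flip
Dir S: first cell 'B' (not opp) -> no flip
Dir SE: first cell 'B' (not opp) -> no flip

Answer: (2,2)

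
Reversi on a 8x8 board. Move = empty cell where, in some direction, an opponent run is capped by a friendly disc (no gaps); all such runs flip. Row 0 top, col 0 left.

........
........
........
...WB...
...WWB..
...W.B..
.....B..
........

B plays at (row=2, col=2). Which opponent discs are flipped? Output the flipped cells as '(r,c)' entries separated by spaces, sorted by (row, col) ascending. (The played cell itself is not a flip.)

Answer: (3,3) (4,4)

Derivation:
Dir NW: first cell '.' (not opp) -> no flip
Dir N: first cell '.' (not opp) -> no flip
Dir NE: first cell '.' (not opp) -> no flip
Dir W: first cell '.' (not opp) -> no flip
Dir E: first cell '.' (not opp) -> no flip
Dir SW: first cell '.' (not opp) -> no flip
Dir S: first cell '.' (not opp) -> no flip
Dir SE: opp run (3,3) (4,4) capped by B -> flip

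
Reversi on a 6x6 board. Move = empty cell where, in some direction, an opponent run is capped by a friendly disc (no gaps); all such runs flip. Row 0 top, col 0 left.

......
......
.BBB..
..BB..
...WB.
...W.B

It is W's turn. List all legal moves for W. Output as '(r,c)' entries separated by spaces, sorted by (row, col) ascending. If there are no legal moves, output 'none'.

(1,0): flips 2 -> legal
(1,1): no bracket -> illegal
(1,2): no bracket -> illegal
(1,3): flips 2 -> legal
(1,4): no bracket -> illegal
(2,0): no bracket -> illegal
(2,4): no bracket -> illegal
(3,0): no bracket -> illegal
(3,1): no bracket -> illegal
(3,4): no bracket -> illegal
(3,5): flips 1 -> legal
(4,1): no bracket -> illegal
(4,2): no bracket -> illegal
(4,5): flips 1 -> legal
(5,4): no bracket -> illegal

Answer: (1,0) (1,3) (3,5) (4,5)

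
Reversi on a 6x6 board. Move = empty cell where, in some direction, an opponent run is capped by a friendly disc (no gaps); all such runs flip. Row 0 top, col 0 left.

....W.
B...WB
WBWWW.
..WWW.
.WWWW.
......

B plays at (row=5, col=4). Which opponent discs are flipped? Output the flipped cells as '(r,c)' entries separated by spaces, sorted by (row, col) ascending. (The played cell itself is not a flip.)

Dir NW: opp run (4,3) (3,2) capped by B -> flip
Dir N: opp run (4,4) (3,4) (2,4) (1,4) (0,4), next=edge -> no flip
Dir NE: first cell '.' (not opp) -> no flip
Dir W: first cell '.' (not opp) -> no flip
Dir E: first cell '.' (not opp) -> no flip
Dir SW: edge -> no flip
Dir S: edge -> no flip
Dir SE: edge -> no flip

Answer: (3,2) (4,3)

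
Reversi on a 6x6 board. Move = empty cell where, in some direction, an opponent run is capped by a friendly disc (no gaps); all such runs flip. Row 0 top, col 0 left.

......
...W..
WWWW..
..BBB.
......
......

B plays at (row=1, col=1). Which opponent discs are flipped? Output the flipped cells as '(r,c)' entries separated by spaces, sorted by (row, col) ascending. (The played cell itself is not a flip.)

Dir NW: first cell '.' (not opp) -> no flip
Dir N: first cell '.' (not opp) -> no flip
Dir NE: first cell '.' (not opp) -> no flip
Dir W: first cell '.' (not opp) -> no flip
Dir E: first cell '.' (not opp) -> no flip
Dir SW: opp run (2,0), next=edge -> no flip
Dir S: opp run (2,1), next='.' -> no flip
Dir SE: opp run (2,2) capped by B -> flip

Answer: (2,2)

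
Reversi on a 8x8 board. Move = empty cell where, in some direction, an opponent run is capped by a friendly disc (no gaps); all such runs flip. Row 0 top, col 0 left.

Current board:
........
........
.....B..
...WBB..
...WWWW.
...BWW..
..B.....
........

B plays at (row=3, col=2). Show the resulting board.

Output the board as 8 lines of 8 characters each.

Answer: ........
........
.....B..
..BBBB..
...WWWW.
...BWW..
..B.....
........

Derivation:
Place B at (3,2); scan 8 dirs for brackets.
Dir NW: first cell '.' (not opp) -> no flip
Dir N: first cell '.' (not opp) -> no flip
Dir NE: first cell '.' (not opp) -> no flip
Dir W: first cell '.' (not opp) -> no flip
Dir E: opp run (3,3) capped by B -> flip
Dir SW: first cell '.' (not opp) -> no flip
Dir S: first cell '.' (not opp) -> no flip
Dir SE: opp run (4,3) (5,4), next='.' -> no flip
All flips: (3,3)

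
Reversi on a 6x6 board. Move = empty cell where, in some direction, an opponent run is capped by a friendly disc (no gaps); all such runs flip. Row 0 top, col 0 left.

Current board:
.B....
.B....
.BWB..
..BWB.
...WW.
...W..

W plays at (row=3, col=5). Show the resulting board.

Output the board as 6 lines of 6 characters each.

Answer: .B....
.B....
.BWB..
..BWWW
...WW.
...W..

Derivation:
Place W at (3,5); scan 8 dirs for brackets.
Dir NW: first cell '.' (not opp) -> no flip
Dir N: first cell '.' (not opp) -> no flip
Dir NE: edge -> no flip
Dir W: opp run (3,4) capped by W -> flip
Dir E: edge -> no flip
Dir SW: first cell 'W' (not opp) -> no flip
Dir S: first cell '.' (not opp) -> no flip
Dir SE: edge -> no flip
All flips: (3,4)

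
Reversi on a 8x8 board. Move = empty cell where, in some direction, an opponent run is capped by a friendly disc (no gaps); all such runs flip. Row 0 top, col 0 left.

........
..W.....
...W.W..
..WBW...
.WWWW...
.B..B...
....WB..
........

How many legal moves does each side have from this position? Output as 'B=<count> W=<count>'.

Answer: B=9 W=6

Derivation:
-- B to move --
(0,1): no bracket -> illegal
(0,2): no bracket -> illegal
(0,3): no bracket -> illegal
(1,1): no bracket -> illegal
(1,3): flips 1 -> legal
(1,4): no bracket -> illegal
(1,5): no bracket -> illegal
(1,6): no bracket -> illegal
(2,1): flips 2 -> legal
(2,2): no bracket -> illegal
(2,4): flips 2 -> legal
(2,6): no bracket -> illegal
(3,0): no bracket -> illegal
(3,1): flips 2 -> legal
(3,5): flips 1 -> legal
(3,6): no bracket -> illegal
(4,0): no bracket -> illegal
(4,5): no bracket -> illegal
(5,0): no bracket -> illegal
(5,2): no bracket -> illegal
(5,3): flips 1 -> legal
(5,5): flips 1 -> legal
(6,3): flips 1 -> legal
(7,3): no bracket -> illegal
(7,4): flips 1 -> legal
(7,5): no bracket -> illegal
B mobility = 9
-- W to move --
(2,2): flips 1 -> legal
(2,4): flips 1 -> legal
(4,0): no bracket -> illegal
(4,5): no bracket -> illegal
(5,0): no bracket -> illegal
(5,2): no bracket -> illegal
(5,3): no bracket -> illegal
(5,5): no bracket -> illegal
(5,6): no bracket -> illegal
(6,0): flips 1 -> legal
(6,1): flips 1 -> legal
(6,2): no bracket -> illegal
(6,3): no bracket -> illegal
(6,6): flips 1 -> legal
(7,4): no bracket -> illegal
(7,5): no bracket -> illegal
(7,6): flips 2 -> legal
W mobility = 6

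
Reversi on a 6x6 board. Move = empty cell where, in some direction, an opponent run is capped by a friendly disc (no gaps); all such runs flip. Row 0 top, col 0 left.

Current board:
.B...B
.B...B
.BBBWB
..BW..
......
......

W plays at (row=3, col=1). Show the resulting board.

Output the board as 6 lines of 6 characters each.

Place W at (3,1); scan 8 dirs for brackets.
Dir NW: first cell '.' (not opp) -> no flip
Dir N: opp run (2,1) (1,1) (0,1), next=edge -> no flip
Dir NE: opp run (2,2), next='.' -> no flip
Dir W: first cell '.' (not opp) -> no flip
Dir E: opp run (3,2) capped by W -> flip
Dir SW: first cell '.' (not opp) -> no flip
Dir S: first cell '.' (not opp) -> no flip
Dir SE: first cell '.' (not opp) -> no flip
All flips: (3,2)

Answer: .B...B
.B...B
.BBBWB
.WWW..
......
......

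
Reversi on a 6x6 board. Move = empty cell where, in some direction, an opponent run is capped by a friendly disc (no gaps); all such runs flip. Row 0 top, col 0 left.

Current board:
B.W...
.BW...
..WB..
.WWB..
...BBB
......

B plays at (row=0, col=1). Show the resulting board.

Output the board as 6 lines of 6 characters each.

Answer: BBW...
.BB...
..WB..
.WWB..
...BBB
......

Derivation:
Place B at (0,1); scan 8 dirs for brackets.
Dir NW: edge -> no flip
Dir N: edge -> no flip
Dir NE: edge -> no flip
Dir W: first cell 'B' (not opp) -> no flip
Dir E: opp run (0,2), next='.' -> no flip
Dir SW: first cell '.' (not opp) -> no flip
Dir S: first cell 'B' (not opp) -> no flip
Dir SE: opp run (1,2) capped by B -> flip
All flips: (1,2)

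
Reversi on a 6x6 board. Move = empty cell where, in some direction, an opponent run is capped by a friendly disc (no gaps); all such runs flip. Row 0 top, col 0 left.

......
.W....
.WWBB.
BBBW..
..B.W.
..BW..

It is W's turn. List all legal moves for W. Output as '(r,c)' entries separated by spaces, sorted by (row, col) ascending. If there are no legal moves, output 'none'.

Answer: (1,3) (1,5) (2,0) (2,5) (4,0) (4,1) (4,3) (5,1)

Derivation:
(1,2): no bracket -> illegal
(1,3): flips 1 -> legal
(1,4): no bracket -> illegal
(1,5): flips 1 -> legal
(2,0): flips 2 -> legal
(2,5): flips 2 -> legal
(3,4): no bracket -> illegal
(3,5): no bracket -> illegal
(4,0): flips 1 -> legal
(4,1): flips 1 -> legal
(4,3): flips 1 -> legal
(5,1): flips 2 -> legal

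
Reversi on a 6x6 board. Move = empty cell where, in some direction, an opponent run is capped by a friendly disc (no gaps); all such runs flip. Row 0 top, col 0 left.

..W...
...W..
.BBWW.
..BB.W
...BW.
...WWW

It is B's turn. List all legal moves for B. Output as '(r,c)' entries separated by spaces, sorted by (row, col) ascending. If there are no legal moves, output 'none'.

Answer: (0,3) (0,4) (1,4) (1,5) (2,5) (4,5)

Derivation:
(0,1): no bracket -> illegal
(0,3): flips 2 -> legal
(0,4): flips 1 -> legal
(1,1): no bracket -> illegal
(1,2): no bracket -> illegal
(1,4): flips 1 -> legal
(1,5): flips 1 -> legal
(2,5): flips 2 -> legal
(3,4): no bracket -> illegal
(4,2): no bracket -> illegal
(4,5): flips 1 -> legal
(5,2): no bracket -> illegal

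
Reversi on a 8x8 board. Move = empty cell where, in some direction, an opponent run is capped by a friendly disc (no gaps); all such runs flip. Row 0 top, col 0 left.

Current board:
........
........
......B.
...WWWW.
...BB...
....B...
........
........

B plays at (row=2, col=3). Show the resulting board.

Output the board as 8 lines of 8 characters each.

Place B at (2,3); scan 8 dirs for brackets.
Dir NW: first cell '.' (not opp) -> no flip
Dir N: first cell '.' (not opp) -> no flip
Dir NE: first cell '.' (not opp) -> no flip
Dir W: first cell '.' (not opp) -> no flip
Dir E: first cell '.' (not opp) -> no flip
Dir SW: first cell '.' (not opp) -> no flip
Dir S: opp run (3,3) capped by B -> flip
Dir SE: opp run (3,4), next='.' -> no flip
All flips: (3,3)

Answer: ........
........
...B..B.
...BWWW.
...BB...
....B...
........
........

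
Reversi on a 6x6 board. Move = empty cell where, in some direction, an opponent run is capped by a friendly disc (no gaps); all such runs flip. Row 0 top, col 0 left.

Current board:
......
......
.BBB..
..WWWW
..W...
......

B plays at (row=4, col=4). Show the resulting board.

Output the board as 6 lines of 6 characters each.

Place B at (4,4); scan 8 dirs for brackets.
Dir NW: opp run (3,3) capped by B -> flip
Dir N: opp run (3,4), next='.' -> no flip
Dir NE: opp run (3,5), next=edge -> no flip
Dir W: first cell '.' (not opp) -> no flip
Dir E: first cell '.' (not opp) -> no flip
Dir SW: first cell '.' (not opp) -> no flip
Dir S: first cell '.' (not opp) -> no flip
Dir SE: first cell '.' (not opp) -> no flip
All flips: (3,3)

Answer: ......
......
.BBB..
..WBWW
..W.B.
......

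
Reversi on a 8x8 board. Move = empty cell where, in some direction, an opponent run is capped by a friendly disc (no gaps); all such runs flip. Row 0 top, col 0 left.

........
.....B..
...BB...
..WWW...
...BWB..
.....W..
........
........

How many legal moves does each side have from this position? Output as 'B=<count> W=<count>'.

Answer: B=6 W=11

Derivation:
-- B to move --
(2,1): flips 1 -> legal
(2,2): no bracket -> illegal
(2,5): flips 1 -> legal
(3,1): no bracket -> illegal
(3,5): no bracket -> illegal
(4,1): flips 1 -> legal
(4,2): flips 1 -> legal
(4,6): no bracket -> illegal
(5,3): no bracket -> illegal
(5,4): flips 2 -> legal
(5,6): no bracket -> illegal
(6,4): no bracket -> illegal
(6,5): flips 1 -> legal
(6,6): no bracket -> illegal
B mobility = 6
-- W to move --
(0,4): no bracket -> illegal
(0,5): no bracket -> illegal
(0,6): flips 2 -> legal
(1,2): flips 1 -> legal
(1,3): flips 1 -> legal
(1,4): flips 2 -> legal
(1,6): no bracket -> illegal
(2,2): no bracket -> illegal
(2,5): no bracket -> illegal
(2,6): no bracket -> illegal
(3,5): flips 1 -> legal
(3,6): no bracket -> illegal
(4,2): flips 1 -> legal
(4,6): flips 1 -> legal
(5,2): flips 1 -> legal
(5,3): flips 1 -> legal
(5,4): flips 1 -> legal
(5,6): flips 1 -> legal
W mobility = 11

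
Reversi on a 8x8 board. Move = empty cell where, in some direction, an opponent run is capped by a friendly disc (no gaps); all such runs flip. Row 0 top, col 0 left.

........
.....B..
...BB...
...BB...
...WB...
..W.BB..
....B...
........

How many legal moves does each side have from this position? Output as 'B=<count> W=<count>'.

-- B to move --
(3,2): flips 1 -> legal
(4,1): no bracket -> illegal
(4,2): flips 1 -> legal
(5,1): no bracket -> illegal
(5,3): flips 1 -> legal
(6,1): flips 2 -> legal
(6,2): no bracket -> illegal
(6,3): no bracket -> illegal
B mobility = 4
-- W to move --
(0,4): no bracket -> illegal
(0,5): no bracket -> illegal
(0,6): no bracket -> illegal
(1,2): no bracket -> illegal
(1,3): flips 2 -> legal
(1,4): no bracket -> illegal
(1,6): no bracket -> illegal
(2,2): no bracket -> illegal
(2,5): flips 1 -> legal
(2,6): no bracket -> illegal
(3,2): no bracket -> illegal
(3,5): no bracket -> illegal
(4,2): no bracket -> illegal
(4,5): flips 1 -> legal
(4,6): no bracket -> illegal
(5,3): no bracket -> illegal
(5,6): no bracket -> illegal
(6,3): no bracket -> illegal
(6,5): flips 1 -> legal
(6,6): no bracket -> illegal
(7,3): no bracket -> illegal
(7,4): no bracket -> illegal
(7,5): no bracket -> illegal
W mobility = 4

Answer: B=4 W=4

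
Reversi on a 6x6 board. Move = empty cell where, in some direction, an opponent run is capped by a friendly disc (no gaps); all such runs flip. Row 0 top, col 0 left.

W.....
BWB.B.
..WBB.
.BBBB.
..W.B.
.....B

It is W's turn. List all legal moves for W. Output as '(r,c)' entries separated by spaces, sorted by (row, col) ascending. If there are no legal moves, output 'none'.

Answer: (0,2) (1,3) (1,5) (2,0) (2,5) (4,0)

Derivation:
(0,1): no bracket -> illegal
(0,2): flips 1 -> legal
(0,3): no bracket -> illegal
(0,4): no bracket -> illegal
(0,5): no bracket -> illegal
(1,3): flips 1 -> legal
(1,5): flips 2 -> legal
(2,0): flips 2 -> legal
(2,1): no bracket -> illegal
(2,5): flips 2 -> legal
(3,0): no bracket -> illegal
(3,5): no bracket -> illegal
(4,0): flips 1 -> legal
(4,1): no bracket -> illegal
(4,3): no bracket -> illegal
(4,5): no bracket -> illegal
(5,3): no bracket -> illegal
(5,4): no bracket -> illegal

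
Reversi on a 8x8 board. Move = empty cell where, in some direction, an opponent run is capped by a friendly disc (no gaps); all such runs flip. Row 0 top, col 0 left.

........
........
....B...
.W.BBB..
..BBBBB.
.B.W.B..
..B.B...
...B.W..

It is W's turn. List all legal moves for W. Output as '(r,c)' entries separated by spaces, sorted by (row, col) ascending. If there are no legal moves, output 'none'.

(1,3): no bracket -> illegal
(1,4): no bracket -> illegal
(1,5): no bracket -> illegal
(2,2): no bracket -> illegal
(2,3): flips 2 -> legal
(2,5): no bracket -> illegal
(2,6): flips 2 -> legal
(3,2): no bracket -> illegal
(3,6): no bracket -> illegal
(3,7): no bracket -> illegal
(4,0): no bracket -> illegal
(4,1): no bracket -> illegal
(4,7): no bracket -> illegal
(5,0): no bracket -> illegal
(5,2): no bracket -> illegal
(5,4): no bracket -> illegal
(5,6): no bracket -> illegal
(5,7): no bracket -> illegal
(6,0): no bracket -> illegal
(6,1): no bracket -> illegal
(6,3): no bracket -> illegal
(6,5): no bracket -> illegal
(6,6): no bracket -> illegal
(7,1): flips 1 -> legal
(7,2): no bracket -> illegal
(7,4): no bracket -> illegal

Answer: (2,3) (2,6) (7,1)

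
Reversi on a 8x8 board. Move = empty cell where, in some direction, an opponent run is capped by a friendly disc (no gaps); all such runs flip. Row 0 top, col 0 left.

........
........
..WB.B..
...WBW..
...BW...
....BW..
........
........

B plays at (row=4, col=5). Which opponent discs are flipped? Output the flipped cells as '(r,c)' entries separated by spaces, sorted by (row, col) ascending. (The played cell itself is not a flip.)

Answer: (3,5) (4,4)

Derivation:
Dir NW: first cell 'B' (not opp) -> no flip
Dir N: opp run (3,5) capped by B -> flip
Dir NE: first cell '.' (not opp) -> no flip
Dir W: opp run (4,4) capped by B -> flip
Dir E: first cell '.' (not opp) -> no flip
Dir SW: first cell 'B' (not opp) -> no flip
Dir S: opp run (5,5), next='.' -> no flip
Dir SE: first cell '.' (not opp) -> no flip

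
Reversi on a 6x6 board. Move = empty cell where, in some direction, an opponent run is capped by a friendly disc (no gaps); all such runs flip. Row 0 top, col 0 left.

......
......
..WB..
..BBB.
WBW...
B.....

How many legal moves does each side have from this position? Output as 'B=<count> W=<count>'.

Answer: B=7 W=2

Derivation:
-- B to move --
(1,1): flips 1 -> legal
(1,2): flips 1 -> legal
(1,3): no bracket -> illegal
(2,1): flips 1 -> legal
(3,0): flips 1 -> legal
(3,1): no bracket -> illegal
(4,3): flips 1 -> legal
(5,1): flips 1 -> legal
(5,2): flips 1 -> legal
(5,3): no bracket -> illegal
B mobility = 7
-- W to move --
(1,2): no bracket -> illegal
(1,3): no bracket -> illegal
(1,4): no bracket -> illegal
(2,1): no bracket -> illegal
(2,4): flips 2 -> legal
(2,5): no bracket -> illegal
(3,0): no bracket -> illegal
(3,1): no bracket -> illegal
(3,5): no bracket -> illegal
(4,3): no bracket -> illegal
(4,4): flips 1 -> legal
(4,5): no bracket -> illegal
(5,1): no bracket -> illegal
(5,2): no bracket -> illegal
W mobility = 2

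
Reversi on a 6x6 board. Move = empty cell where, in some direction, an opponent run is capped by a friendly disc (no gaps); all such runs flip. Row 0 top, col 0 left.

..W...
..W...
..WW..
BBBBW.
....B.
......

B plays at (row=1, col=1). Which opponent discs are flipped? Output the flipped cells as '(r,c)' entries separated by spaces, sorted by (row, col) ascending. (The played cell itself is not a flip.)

Dir NW: first cell '.' (not opp) -> no flip
Dir N: first cell '.' (not opp) -> no flip
Dir NE: opp run (0,2), next=edge -> no flip
Dir W: first cell '.' (not opp) -> no flip
Dir E: opp run (1,2), next='.' -> no flip
Dir SW: first cell '.' (not opp) -> no flip
Dir S: first cell '.' (not opp) -> no flip
Dir SE: opp run (2,2) capped by B -> flip

Answer: (2,2)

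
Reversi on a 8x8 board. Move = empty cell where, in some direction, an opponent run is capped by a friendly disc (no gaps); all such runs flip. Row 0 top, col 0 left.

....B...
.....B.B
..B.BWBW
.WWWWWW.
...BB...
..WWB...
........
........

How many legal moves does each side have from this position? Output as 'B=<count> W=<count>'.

-- B to move --
(1,4): no bracket -> illegal
(1,6): flips 2 -> legal
(2,0): no bracket -> illegal
(2,1): flips 1 -> legal
(2,3): flips 1 -> legal
(3,0): no bracket -> illegal
(3,7): flips 1 -> legal
(4,0): flips 1 -> legal
(4,1): no bracket -> illegal
(4,2): flips 2 -> legal
(4,5): flips 2 -> legal
(4,6): flips 2 -> legal
(4,7): no bracket -> illegal
(5,1): flips 2 -> legal
(6,1): flips 1 -> legal
(6,2): flips 1 -> legal
(6,3): flips 1 -> legal
(6,4): no bracket -> illegal
B mobility = 12
-- W to move --
(0,3): no bracket -> illegal
(0,5): flips 1 -> legal
(0,6): flips 2 -> legal
(0,7): flips 1 -> legal
(1,1): flips 1 -> legal
(1,2): flips 1 -> legal
(1,3): flips 2 -> legal
(1,4): flips 1 -> legal
(1,6): flips 1 -> legal
(2,1): no bracket -> illegal
(2,3): flips 1 -> legal
(3,7): no bracket -> illegal
(4,2): no bracket -> illegal
(4,5): no bracket -> illegal
(5,5): flips 2 -> legal
(6,3): no bracket -> illegal
(6,4): flips 2 -> legal
(6,5): flips 2 -> legal
W mobility = 12

Answer: B=12 W=12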